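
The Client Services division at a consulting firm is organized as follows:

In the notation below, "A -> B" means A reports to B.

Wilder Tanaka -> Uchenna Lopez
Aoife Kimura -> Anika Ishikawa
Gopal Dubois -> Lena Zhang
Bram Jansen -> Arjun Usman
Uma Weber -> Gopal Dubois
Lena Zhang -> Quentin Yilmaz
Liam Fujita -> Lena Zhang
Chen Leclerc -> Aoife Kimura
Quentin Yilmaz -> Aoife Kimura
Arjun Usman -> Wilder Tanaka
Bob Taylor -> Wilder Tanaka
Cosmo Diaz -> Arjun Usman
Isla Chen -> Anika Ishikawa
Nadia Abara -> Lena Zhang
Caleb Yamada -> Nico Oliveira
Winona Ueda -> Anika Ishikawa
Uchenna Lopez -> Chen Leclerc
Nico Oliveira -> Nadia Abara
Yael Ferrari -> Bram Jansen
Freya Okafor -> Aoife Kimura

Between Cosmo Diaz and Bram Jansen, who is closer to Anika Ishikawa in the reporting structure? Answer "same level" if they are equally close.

same level

Both Cosmo Diaz and Bram Jansen are 6 levels below Anika Ishikawa.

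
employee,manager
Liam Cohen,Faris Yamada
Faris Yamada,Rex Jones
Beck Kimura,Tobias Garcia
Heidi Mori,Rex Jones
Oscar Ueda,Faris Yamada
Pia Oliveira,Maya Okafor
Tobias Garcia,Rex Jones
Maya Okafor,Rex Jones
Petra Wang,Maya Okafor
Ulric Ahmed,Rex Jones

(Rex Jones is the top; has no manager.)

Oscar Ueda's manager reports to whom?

Rex Jones

Oscar Ueda reports to Faris Yamada, and Faris Yamada reports to Rex Jones. So Oscar Ueda's skip-level manager is Rex Jones.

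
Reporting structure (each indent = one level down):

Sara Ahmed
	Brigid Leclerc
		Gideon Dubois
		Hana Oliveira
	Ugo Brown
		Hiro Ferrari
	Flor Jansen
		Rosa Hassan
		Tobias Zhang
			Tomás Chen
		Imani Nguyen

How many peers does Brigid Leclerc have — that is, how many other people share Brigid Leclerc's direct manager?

Brigid Leclerc reports to Sara Ahmed. Sara Ahmed's other direct reports are Ugo Brown, Flor Jansen — 2 peers.

2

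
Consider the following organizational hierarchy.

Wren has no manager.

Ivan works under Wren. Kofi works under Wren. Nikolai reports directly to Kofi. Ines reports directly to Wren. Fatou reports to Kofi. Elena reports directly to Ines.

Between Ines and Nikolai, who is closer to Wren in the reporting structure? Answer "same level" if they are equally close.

Ines

Ines is 1 level below Wren; Nikolai is 2. Ines is higher.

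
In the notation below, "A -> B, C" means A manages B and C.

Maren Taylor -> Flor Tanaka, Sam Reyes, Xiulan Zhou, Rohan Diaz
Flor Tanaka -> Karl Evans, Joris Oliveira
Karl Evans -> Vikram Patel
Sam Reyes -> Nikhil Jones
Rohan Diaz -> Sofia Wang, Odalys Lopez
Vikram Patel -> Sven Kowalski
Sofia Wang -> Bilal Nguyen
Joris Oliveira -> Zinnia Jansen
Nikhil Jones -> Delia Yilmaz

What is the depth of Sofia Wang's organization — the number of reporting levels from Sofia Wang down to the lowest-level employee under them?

1

The longest chain under Sofia Wang runs Sofia Wang → Bilal Nguyen, which is 1 level below Sofia Wang.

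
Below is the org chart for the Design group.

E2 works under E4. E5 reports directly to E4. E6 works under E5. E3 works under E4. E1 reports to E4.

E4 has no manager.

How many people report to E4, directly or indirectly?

E4 directly manages E1, E5, E3, E2. E1 has no reports. Under E5: E6 (1). E3 has no reports. E2 has no reports. So E4's organization is 4 direct reports plus everyone under them: 1 + 2 + 1 + 1 = 5.

5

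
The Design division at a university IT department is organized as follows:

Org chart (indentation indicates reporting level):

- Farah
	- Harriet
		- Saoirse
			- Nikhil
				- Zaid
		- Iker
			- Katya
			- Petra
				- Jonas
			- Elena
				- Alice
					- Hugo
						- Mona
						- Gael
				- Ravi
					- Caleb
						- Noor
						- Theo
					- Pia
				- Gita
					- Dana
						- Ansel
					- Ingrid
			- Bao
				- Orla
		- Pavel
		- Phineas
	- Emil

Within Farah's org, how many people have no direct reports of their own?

14

The people in Farah's organization with no one reporting to them are Emil, Phineas, Pavel, Orla, Ingrid, Ansel, Pia, Theo, Noor, Gael, Mona, Jonas, Katya, Zaid. That is 14.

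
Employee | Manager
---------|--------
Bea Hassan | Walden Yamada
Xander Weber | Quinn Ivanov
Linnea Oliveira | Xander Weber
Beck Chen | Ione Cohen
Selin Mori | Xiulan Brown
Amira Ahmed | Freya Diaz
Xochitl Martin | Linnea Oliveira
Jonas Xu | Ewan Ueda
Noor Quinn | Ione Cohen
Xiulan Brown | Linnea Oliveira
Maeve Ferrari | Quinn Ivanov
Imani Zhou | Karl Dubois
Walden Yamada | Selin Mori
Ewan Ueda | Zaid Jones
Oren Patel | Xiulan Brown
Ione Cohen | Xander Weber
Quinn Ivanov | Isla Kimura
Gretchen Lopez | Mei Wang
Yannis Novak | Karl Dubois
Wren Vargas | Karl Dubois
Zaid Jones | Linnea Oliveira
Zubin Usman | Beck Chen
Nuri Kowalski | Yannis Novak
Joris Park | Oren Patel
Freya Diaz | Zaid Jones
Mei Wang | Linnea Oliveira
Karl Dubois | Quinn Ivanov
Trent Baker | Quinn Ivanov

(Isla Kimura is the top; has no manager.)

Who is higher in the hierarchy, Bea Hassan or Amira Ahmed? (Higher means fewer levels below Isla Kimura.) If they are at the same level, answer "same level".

Bea Hassan is 7 levels below Isla Kimura; Amira Ahmed is 6. Amira Ahmed is higher.

Amira Ahmed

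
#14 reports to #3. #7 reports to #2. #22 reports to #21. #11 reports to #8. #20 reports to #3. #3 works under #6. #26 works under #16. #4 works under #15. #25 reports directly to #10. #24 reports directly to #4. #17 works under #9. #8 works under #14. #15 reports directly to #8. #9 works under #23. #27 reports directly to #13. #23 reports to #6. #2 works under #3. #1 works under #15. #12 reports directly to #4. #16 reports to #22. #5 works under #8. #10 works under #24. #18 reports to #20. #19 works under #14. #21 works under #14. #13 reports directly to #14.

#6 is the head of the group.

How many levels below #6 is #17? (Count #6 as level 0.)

Chain from #17 up to #6: #17 → #9 → #23 → #6. That is 3 steps up, so #17 is 3 levels below #6.

3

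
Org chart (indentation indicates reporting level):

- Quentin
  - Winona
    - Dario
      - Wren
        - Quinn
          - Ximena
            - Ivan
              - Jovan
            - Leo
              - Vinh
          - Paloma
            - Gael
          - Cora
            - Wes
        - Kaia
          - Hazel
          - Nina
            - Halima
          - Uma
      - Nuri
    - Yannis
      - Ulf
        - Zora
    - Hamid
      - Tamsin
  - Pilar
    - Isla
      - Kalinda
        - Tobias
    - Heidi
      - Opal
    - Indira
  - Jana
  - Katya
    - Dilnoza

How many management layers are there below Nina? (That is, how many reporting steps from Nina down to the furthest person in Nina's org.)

1

The longest chain under Nina runs Nina → Halima, which is 1 level below Nina.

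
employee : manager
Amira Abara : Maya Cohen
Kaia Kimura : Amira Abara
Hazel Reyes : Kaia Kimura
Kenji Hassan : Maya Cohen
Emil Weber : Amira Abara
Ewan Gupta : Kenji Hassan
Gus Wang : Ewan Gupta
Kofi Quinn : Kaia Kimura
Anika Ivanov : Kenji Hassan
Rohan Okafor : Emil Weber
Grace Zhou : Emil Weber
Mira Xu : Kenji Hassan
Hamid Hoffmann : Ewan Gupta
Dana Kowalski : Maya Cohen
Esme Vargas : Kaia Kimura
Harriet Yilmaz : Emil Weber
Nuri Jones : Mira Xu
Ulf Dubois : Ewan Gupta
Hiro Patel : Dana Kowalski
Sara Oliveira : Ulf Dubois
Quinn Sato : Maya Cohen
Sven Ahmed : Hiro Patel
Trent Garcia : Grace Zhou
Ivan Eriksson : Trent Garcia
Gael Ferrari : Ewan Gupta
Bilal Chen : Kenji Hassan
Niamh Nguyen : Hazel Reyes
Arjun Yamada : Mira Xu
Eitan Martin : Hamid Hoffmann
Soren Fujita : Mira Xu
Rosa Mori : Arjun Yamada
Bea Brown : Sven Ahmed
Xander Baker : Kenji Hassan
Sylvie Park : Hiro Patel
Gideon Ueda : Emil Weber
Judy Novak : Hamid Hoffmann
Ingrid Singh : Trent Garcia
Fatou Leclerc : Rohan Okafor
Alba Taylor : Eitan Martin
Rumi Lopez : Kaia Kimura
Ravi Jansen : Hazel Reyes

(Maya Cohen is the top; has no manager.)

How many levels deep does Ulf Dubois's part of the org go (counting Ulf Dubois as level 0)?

1

The longest chain under Ulf Dubois runs Ulf Dubois → Sara Oliveira, which is 1 level below Ulf Dubois.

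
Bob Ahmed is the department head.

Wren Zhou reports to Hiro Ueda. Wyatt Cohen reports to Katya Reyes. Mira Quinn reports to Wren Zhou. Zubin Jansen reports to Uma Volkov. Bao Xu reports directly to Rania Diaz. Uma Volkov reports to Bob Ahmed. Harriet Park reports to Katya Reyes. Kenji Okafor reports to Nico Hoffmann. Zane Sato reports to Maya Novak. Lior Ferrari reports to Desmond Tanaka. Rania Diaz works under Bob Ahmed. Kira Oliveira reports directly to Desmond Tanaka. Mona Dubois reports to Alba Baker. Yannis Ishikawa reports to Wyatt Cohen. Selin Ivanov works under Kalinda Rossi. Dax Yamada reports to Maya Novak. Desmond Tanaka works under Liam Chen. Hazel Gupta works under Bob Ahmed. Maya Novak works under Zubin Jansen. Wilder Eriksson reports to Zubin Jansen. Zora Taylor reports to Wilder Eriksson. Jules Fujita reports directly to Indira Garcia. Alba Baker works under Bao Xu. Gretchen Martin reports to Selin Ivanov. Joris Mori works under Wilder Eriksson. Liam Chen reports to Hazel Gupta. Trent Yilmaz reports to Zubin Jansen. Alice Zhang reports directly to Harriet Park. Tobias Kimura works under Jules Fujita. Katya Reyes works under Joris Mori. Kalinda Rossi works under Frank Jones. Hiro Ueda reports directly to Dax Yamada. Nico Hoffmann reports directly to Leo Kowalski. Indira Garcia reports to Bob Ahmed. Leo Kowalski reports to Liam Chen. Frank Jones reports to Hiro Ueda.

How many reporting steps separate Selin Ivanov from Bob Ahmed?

8

Chain from Selin Ivanov up to Bob Ahmed: Selin Ivanov → Kalinda Rossi → Frank Jones → Hiro Ueda → Dax Yamada → Maya Novak → Zubin Jansen → Uma Volkov → Bob Ahmed. That is 8 steps up, so Selin Ivanov is 8 levels below Bob Ahmed.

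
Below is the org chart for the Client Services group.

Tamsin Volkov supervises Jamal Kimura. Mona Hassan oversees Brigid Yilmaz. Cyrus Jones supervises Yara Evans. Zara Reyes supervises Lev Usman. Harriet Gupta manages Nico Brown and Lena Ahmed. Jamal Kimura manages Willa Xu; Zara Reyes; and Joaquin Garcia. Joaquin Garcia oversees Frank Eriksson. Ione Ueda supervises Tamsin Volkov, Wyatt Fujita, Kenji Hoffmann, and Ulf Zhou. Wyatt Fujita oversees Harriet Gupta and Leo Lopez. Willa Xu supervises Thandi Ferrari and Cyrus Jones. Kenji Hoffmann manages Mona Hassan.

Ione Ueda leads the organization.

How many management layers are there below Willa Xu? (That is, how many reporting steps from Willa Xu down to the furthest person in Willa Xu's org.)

The longest chain under Willa Xu runs Willa Xu → Cyrus Jones → Yara Evans, which is 2 levels below Willa Xu.

2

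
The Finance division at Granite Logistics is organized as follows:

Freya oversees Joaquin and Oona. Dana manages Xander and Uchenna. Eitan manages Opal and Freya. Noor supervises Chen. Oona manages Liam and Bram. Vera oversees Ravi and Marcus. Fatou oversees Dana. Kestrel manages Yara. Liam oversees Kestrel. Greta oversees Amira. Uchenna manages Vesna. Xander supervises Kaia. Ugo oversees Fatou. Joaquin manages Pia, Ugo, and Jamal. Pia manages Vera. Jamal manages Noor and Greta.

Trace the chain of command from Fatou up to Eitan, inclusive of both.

Fatou -> Ugo -> Joaquin -> Freya -> Eitan

Fatou reports to Ugo. Ugo reports to Joaquin. Joaquin reports to Freya. Freya reports to Eitan. Eitan is at the top.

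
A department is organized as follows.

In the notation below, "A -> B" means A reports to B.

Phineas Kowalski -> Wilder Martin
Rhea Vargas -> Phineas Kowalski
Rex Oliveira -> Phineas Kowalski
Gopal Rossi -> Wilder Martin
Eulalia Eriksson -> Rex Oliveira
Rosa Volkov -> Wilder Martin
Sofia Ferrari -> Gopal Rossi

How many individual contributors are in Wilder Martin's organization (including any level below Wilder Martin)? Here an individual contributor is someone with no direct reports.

4

The people in Wilder Martin's organization with no one reporting to them are Rosa Volkov, Sofia Ferrari, Eulalia Eriksson, Rhea Vargas. That is 4.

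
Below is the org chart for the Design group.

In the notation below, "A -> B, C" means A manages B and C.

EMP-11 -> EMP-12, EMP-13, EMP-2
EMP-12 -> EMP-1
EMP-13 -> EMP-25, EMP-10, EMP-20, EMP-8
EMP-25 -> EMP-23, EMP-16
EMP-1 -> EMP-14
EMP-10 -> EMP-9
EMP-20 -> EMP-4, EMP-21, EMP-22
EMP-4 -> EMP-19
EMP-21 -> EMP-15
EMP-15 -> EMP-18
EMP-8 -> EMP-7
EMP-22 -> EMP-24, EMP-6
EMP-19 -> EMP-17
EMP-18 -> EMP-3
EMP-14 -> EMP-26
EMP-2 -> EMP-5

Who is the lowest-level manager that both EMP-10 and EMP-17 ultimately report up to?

EMP-10's chain of managers is EMP-13, EMP-11. EMP-17's chain of managers is EMP-19, EMP-4, EMP-20, EMP-13, EMP-11. The first manager that appears in both chains is EMP-13.

EMP-13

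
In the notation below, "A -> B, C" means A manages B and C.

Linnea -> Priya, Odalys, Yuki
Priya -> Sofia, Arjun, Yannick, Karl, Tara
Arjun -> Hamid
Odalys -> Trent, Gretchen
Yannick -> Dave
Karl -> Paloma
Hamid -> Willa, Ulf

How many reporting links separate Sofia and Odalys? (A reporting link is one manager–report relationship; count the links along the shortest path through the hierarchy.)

Sofia is 2 levels below Linnea, and Odalys is 1 level below Linnea (their lowest common manager). The shortest path runs up from Sofia to Linnea and back down to Odalys: 2 + 1 = 3 links.

3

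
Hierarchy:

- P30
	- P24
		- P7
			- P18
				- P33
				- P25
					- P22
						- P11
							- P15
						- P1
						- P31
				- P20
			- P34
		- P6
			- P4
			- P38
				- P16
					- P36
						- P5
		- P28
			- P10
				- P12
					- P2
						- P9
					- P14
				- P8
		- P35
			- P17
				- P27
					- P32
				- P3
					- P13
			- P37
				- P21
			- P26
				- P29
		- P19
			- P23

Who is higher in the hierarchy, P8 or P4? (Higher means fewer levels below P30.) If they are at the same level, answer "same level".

P8 is 4 levels below P30; P4 is 3. P4 is higher.

P4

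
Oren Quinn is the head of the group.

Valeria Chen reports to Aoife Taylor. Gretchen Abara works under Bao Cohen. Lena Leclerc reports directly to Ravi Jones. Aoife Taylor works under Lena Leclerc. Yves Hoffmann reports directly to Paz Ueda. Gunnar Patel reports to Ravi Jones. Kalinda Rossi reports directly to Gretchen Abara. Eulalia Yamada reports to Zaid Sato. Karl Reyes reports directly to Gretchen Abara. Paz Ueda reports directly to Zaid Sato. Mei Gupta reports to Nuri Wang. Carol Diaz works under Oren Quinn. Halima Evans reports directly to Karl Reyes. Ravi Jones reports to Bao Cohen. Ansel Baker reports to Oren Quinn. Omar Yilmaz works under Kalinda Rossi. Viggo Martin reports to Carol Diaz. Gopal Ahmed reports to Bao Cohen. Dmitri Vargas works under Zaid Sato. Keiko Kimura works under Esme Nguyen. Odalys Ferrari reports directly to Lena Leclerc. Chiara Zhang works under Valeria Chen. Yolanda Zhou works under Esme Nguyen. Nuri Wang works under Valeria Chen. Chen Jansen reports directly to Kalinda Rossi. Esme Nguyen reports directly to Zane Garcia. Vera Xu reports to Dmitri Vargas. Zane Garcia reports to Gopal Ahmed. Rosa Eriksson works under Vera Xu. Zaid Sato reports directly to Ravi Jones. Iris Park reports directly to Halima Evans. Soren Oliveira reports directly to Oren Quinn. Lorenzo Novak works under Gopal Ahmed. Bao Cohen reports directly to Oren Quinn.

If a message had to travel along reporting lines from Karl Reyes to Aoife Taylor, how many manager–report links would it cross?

Karl Reyes is 2 levels below Bao Cohen, and Aoife Taylor is 3 levels below Bao Cohen (their lowest common manager). The shortest path runs up from Karl Reyes to Bao Cohen and back down to Aoife Taylor: 2 + 3 = 5 links.

5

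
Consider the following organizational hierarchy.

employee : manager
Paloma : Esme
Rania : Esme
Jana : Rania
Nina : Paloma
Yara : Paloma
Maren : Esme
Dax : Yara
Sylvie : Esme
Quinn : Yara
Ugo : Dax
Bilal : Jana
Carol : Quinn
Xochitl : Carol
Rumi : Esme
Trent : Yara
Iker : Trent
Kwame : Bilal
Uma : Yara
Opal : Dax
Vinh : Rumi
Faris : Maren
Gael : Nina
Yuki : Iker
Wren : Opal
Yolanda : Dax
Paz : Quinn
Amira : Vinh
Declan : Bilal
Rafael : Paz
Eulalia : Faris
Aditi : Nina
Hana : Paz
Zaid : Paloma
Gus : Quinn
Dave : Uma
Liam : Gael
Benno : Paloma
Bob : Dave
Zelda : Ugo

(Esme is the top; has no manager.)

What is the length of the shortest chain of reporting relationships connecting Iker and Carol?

4

Iker is 2 levels below Yara, and Carol is 2 levels below Yara (their lowest common manager). The shortest path runs up from Iker to Yara and back down to Carol: 2 + 2 = 4 links.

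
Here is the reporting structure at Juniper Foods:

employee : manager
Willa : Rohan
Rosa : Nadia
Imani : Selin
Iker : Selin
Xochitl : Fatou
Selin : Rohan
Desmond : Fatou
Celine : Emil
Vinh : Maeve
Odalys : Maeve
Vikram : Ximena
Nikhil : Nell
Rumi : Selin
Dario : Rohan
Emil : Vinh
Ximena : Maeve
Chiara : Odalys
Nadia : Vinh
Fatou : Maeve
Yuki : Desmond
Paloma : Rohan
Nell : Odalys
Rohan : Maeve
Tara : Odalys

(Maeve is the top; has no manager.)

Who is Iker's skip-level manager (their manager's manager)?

Rohan

Iker reports to Selin, and Selin reports to Rohan. So Iker's skip-level manager is Rohan.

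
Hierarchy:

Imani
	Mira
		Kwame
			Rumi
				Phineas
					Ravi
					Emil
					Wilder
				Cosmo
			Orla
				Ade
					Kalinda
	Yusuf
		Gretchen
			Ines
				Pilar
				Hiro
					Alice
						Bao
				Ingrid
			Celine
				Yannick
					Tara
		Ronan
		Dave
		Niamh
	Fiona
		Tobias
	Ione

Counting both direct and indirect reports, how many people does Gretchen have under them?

9

Gretchen directly manages Ines, Celine. Under Ines: Ingrid, Hiro, Alice, Bao, Pilar (5). Under Celine: Yannick, Tara (2). So Gretchen's organization is 2 direct reports plus everyone under them: 6 + 3 = 9.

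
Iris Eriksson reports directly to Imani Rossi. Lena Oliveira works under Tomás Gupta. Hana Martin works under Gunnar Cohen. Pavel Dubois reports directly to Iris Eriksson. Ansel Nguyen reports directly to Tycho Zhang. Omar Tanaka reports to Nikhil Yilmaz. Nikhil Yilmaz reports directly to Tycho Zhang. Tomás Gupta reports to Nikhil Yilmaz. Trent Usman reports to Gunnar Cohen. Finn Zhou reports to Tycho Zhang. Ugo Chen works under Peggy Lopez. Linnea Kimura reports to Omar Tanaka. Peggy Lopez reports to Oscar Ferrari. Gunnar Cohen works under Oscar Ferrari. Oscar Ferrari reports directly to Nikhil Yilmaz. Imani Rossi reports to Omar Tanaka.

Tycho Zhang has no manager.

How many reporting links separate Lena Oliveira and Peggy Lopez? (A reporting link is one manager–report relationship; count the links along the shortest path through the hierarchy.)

Lena Oliveira is 2 levels below Nikhil Yilmaz, and Peggy Lopez is 2 levels below Nikhil Yilmaz (their lowest common manager). The shortest path runs up from Lena Oliveira to Nikhil Yilmaz and back down to Peggy Lopez: 2 + 2 = 4 links.

4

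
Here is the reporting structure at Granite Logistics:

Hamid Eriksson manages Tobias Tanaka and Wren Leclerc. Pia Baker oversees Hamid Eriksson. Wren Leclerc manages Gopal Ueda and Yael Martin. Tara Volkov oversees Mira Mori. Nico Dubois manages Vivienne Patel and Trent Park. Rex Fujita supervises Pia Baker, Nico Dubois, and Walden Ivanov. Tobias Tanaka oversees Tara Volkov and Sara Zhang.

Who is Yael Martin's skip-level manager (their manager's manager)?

Hamid Eriksson

Yael Martin reports to Wren Leclerc, and Wren Leclerc reports to Hamid Eriksson. So Yael Martin's skip-level manager is Hamid Eriksson.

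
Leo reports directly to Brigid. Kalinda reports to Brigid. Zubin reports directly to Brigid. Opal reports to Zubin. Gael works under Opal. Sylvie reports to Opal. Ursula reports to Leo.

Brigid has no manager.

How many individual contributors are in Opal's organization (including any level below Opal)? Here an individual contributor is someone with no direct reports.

The people in Opal's organization with no one reporting to them are Sylvie, Gael. That is 2.

2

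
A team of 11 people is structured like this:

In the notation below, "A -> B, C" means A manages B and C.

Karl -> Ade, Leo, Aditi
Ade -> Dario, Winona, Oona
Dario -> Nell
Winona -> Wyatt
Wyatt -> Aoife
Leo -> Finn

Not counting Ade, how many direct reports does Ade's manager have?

2

Ade reports to Karl. Karl's other direct reports are Leo, Aditi — 2 peers.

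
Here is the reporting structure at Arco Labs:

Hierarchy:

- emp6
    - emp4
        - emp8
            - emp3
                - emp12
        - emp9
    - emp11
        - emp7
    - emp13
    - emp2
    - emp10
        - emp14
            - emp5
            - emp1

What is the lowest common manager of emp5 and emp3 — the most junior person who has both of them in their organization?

emp5's chain of managers is emp14, emp10, emp6. emp3's chain of managers is emp8, emp4, emp6. The first manager that appears in both chains is emp6.

emp6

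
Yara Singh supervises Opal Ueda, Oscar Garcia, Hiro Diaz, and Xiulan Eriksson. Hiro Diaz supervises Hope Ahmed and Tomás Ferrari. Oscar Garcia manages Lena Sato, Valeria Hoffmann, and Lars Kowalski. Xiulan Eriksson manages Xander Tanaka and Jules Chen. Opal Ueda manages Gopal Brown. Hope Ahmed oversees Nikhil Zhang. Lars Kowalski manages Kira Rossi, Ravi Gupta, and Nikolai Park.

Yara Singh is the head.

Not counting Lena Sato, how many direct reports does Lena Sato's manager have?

Lena Sato reports to Oscar Garcia. Oscar Garcia's other direct reports are Valeria Hoffmann, Lars Kowalski — 2 peers.

2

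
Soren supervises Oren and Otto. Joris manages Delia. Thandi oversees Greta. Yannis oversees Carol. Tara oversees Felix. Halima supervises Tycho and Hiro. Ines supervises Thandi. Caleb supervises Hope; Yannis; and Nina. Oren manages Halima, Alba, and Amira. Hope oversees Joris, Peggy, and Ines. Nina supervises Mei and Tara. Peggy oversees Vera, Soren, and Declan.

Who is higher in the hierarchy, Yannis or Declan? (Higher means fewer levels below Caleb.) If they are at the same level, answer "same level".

Yannis is 1 level below Caleb; Declan is 3. Yannis is higher.

Yannis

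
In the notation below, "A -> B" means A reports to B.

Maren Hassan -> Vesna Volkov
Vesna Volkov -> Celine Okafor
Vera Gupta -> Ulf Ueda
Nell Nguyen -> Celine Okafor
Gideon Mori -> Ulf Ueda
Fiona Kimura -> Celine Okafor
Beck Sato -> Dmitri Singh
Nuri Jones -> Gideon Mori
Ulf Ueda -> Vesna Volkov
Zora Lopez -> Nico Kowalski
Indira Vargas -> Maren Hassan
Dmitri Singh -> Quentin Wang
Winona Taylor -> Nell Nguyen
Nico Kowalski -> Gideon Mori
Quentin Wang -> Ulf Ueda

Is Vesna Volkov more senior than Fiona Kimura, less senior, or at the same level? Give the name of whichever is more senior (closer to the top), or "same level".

same level

Both Vesna Volkov and Fiona Kimura are 1 level below Celine Okafor.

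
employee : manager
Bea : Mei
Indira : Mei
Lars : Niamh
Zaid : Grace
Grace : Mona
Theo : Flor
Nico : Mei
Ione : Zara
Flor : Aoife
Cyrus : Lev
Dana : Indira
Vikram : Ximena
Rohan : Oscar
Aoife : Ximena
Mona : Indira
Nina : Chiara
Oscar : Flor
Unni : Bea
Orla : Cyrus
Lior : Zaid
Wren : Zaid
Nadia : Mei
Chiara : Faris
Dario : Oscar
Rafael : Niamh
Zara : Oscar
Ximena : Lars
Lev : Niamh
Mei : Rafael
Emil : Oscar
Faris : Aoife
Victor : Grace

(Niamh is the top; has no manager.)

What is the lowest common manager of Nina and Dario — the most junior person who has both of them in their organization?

Aoife

Nina's chain of managers is Chiara, Faris, Aoife, Ximena, Lars, Niamh. Dario's chain of managers is Oscar, Flor, Aoife, Ximena, Lars, Niamh. The first manager that appears in both chains is Aoife.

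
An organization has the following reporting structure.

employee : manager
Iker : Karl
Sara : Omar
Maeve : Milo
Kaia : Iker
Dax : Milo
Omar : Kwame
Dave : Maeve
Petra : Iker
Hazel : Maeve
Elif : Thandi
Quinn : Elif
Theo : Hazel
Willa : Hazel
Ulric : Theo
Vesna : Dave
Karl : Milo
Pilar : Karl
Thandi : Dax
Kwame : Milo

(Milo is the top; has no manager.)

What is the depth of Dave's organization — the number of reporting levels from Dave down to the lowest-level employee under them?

1

The longest chain under Dave runs Dave → Vesna, which is 1 level below Dave.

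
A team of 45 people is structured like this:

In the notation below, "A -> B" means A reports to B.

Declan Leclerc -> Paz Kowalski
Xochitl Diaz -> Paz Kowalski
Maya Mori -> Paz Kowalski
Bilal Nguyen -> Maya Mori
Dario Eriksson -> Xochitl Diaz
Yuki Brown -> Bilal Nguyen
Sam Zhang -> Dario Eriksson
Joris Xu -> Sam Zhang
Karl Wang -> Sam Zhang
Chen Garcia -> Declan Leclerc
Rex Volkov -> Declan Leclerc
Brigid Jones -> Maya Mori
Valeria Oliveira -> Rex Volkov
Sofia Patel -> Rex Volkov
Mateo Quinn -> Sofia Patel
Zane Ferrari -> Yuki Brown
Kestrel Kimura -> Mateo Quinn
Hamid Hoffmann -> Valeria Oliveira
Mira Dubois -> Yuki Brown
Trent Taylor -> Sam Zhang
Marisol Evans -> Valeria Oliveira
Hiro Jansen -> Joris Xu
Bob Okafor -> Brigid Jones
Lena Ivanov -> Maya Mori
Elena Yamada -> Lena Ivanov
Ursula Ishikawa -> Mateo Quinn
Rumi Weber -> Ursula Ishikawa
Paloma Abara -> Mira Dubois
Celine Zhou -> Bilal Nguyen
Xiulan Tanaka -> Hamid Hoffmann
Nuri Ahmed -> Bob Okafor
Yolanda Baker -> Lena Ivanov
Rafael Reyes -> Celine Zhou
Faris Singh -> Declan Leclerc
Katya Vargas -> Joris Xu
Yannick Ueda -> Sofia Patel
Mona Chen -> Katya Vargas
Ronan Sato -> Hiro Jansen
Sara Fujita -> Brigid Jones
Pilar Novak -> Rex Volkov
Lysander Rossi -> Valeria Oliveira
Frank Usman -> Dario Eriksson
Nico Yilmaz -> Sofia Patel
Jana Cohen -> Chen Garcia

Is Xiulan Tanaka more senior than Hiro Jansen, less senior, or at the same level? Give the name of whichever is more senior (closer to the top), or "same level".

Both Xiulan Tanaka and Hiro Jansen are 5 levels below Paz Kowalski.

same level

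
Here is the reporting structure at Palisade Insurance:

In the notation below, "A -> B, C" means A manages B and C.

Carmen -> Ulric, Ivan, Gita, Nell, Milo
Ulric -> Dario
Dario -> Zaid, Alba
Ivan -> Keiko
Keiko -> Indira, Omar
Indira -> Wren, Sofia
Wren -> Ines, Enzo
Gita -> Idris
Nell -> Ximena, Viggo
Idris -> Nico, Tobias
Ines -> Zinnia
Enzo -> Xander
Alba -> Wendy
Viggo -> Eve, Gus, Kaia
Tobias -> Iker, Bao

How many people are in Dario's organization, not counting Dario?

Dario directly manages Zaid, Alba. Zaid has no reports. Under Alba: Wendy (1). So Dario's organization is 2 direct reports plus everyone under them: 1 + 2 = 3.

3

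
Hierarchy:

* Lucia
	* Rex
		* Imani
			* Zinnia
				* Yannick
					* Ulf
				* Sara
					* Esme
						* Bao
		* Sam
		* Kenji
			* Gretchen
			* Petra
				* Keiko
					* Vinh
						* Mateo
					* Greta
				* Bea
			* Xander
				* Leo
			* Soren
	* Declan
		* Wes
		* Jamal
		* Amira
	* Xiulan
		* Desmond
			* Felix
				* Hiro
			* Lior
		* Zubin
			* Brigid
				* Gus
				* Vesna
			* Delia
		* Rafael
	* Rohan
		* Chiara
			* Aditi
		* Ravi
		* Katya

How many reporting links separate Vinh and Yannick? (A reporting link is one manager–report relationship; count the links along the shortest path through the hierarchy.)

Vinh is 4 levels below Rex, and Yannick is 3 levels below Rex (their lowest common manager). The shortest path runs up from Vinh to Rex and back down to Yannick: 4 + 3 = 7 links.

7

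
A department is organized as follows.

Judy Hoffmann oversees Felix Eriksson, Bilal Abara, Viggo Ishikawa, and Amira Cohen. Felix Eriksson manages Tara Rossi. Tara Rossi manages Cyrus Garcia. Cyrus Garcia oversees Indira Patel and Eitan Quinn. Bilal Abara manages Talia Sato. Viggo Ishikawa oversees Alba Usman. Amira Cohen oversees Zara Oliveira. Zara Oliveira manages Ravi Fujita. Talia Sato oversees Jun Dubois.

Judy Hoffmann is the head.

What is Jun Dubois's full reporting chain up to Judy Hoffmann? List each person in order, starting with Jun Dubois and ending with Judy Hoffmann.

Jun Dubois reports to Talia Sato. Talia Sato reports to Bilal Abara. Bilal Abara reports to Judy Hoffmann. Judy Hoffmann is at the top.

Jun Dubois -> Talia Sato -> Bilal Abara -> Judy Hoffmann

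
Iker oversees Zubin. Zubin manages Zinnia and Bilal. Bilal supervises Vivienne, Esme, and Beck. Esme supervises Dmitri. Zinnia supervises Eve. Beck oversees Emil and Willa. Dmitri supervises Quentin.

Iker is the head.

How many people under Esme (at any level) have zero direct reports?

1

The only person in Esme's organization with no one reporting to them is Quentin. That is 1.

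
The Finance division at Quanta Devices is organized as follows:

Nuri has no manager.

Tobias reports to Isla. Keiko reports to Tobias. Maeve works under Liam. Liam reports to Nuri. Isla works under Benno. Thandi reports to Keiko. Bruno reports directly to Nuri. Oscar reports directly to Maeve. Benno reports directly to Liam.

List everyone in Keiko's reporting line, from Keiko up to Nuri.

Keiko -> Tobias -> Isla -> Benno -> Liam -> Nuri

Keiko reports to Tobias. Tobias reports to Isla. Isla reports to Benno. Benno reports to Liam. Liam reports to Nuri. Nuri is at the top.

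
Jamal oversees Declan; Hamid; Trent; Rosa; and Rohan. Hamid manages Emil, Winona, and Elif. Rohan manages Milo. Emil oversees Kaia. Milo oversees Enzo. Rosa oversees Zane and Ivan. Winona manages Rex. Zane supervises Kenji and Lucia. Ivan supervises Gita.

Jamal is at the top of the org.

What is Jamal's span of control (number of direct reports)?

5

Jamal directly manages Hamid, Rohan, Declan, Rosa, Trent. That is 5 direct reports.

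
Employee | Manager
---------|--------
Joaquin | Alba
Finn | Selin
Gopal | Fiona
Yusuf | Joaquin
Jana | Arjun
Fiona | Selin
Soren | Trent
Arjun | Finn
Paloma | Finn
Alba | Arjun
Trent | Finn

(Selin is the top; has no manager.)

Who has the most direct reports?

Direct-report counts: Selin has 2; Fiona has 1; Finn has 3; Trent has 1; Arjun has 2; Alba has 1; Joaquin has 1. The largest is 3, held by Finn.

Finn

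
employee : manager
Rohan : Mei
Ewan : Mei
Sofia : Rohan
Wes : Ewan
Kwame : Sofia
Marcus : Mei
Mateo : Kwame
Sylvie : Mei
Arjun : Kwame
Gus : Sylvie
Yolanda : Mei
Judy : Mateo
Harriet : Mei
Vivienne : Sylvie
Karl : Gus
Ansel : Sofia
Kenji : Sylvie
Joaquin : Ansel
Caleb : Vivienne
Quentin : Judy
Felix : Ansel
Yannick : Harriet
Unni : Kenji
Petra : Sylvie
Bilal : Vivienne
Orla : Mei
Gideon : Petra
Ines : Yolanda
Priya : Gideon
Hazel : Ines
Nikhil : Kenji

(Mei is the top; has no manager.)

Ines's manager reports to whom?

Ines reports to Yolanda, and Yolanda reports to Mei. So Ines's skip-level manager is Mei.

Mei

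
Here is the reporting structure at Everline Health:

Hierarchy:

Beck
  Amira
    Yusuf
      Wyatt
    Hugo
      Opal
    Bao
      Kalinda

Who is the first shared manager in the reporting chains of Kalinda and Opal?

Amira

Kalinda's chain of managers is Bao, Amira, Beck. Opal's chain of managers is Hugo, Amira, Beck. The first manager that appears in both chains is Amira.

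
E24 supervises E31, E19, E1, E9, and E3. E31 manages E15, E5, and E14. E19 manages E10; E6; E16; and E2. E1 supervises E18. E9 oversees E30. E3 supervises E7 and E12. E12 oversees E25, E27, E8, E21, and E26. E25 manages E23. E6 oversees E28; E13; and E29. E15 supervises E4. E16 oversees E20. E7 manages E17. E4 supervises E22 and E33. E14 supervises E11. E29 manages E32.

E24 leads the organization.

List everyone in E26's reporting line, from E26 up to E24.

E26 reports to E12. E12 reports to E3. E3 reports to E24. E24 is at the top.

E26 -> E12 -> E3 -> E24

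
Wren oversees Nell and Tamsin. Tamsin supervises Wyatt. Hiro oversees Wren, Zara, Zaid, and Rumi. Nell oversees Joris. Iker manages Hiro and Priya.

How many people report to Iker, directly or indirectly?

10

Iker directly manages Hiro, Priya. Under Hiro: Rumi, Zaid, Zara, Wren, Nell, Joris, Tamsin, Wyatt (8). Priya has no reports. So Iker's organization is 2 direct reports plus everyone under them: 9 + 1 = 10.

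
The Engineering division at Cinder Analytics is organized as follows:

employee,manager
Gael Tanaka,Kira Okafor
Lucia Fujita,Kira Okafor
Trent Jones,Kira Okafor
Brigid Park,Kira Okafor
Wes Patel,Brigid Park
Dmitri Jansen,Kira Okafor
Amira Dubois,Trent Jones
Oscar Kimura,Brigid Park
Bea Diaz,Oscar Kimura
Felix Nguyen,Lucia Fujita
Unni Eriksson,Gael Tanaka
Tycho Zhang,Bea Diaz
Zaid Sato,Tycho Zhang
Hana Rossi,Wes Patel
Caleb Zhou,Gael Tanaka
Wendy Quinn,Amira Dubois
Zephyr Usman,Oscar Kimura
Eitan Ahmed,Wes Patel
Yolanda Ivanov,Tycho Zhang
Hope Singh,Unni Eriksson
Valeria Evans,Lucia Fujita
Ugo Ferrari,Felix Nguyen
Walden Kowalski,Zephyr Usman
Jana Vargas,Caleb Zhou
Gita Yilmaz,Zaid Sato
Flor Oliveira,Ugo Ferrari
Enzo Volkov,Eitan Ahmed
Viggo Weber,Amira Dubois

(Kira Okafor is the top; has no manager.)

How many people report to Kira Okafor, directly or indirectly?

Kira Okafor directly manages Gael Tanaka, Lucia Fujita, Trent Jones, Brigid Park, Dmitri Jansen. Under Gael Tanaka: Caleb Zhou, Jana Vargas, Unni Eriksson, Hope Singh (4). Under Lucia Fujita: Valeria Evans, Felix Nguyen, Ugo Ferrari, Flor Oliveira (4). Under Trent Jones: Amira Dubois, Viggo Weber, Wendy Quinn (3). Under Brigid Park: Oscar Kimura, Zephyr Usman, Walden Kowalski, Bea Diaz, Tycho Zhang, Yolanda Ivanov, Zaid Sato, Gita Yilmaz, Wes Patel, Eitan Ahmed, Enzo Volkov, Hana Rossi (12). Dmitri Jansen has no reports. So Kira Okafor's organization is 5 direct reports plus everyone under them: 5 + 5 + 4 + 13 + 1 = 28.

28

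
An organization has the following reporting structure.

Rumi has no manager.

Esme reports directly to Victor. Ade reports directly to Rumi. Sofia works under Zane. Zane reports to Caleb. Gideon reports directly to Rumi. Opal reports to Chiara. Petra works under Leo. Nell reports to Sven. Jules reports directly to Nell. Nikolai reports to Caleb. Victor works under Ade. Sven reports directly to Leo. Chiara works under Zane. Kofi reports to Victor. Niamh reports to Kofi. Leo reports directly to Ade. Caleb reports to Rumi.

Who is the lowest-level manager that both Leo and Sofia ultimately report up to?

Leo's chain of managers is Ade, Rumi. Sofia's chain of managers is Zane, Caleb, Rumi. The first manager that appears in both chains is Rumi.

Rumi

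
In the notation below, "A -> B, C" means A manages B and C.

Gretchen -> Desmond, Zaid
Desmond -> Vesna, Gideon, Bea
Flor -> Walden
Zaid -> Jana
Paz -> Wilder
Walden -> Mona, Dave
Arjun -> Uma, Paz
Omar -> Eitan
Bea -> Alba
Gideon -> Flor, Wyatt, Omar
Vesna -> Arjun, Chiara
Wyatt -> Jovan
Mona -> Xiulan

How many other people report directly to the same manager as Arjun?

1

Arjun reports to Vesna. Vesna's other direct reports are Chiara — 1 peer.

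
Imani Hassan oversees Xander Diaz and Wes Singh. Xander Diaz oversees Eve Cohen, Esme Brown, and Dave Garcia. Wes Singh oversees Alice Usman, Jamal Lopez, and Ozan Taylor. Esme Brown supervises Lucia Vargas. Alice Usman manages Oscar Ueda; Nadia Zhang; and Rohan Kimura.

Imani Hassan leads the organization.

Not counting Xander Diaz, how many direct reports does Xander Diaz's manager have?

1

Xander Diaz reports to Imani Hassan. Imani Hassan's other direct reports are Wes Singh — 1 peer.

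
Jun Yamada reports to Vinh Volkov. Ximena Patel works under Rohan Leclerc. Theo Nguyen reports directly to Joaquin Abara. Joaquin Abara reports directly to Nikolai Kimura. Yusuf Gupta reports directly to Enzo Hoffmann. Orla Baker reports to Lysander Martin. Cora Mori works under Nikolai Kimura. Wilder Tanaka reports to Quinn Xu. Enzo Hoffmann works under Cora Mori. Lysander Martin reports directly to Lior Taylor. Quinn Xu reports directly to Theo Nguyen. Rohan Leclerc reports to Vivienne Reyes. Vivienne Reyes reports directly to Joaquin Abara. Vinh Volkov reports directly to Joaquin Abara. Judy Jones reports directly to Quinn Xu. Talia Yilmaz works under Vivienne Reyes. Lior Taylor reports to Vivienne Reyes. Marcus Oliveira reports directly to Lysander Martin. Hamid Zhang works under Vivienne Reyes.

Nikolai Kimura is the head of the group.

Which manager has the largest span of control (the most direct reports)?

Vivienne Reyes

Direct-report counts: Nikolai Kimura has 2; Cora Mori has 1; Enzo Hoffmann has 1; Joaquin Abara has 3; Vivienne Reyes has 4; Rohan Leclerc has 1; Lior Taylor has 1; Lysander Martin has 2; Vinh Volkov has 1; Theo Nguyen has 1; Quinn Xu has 2. The largest is 4, held by Vivienne Reyes.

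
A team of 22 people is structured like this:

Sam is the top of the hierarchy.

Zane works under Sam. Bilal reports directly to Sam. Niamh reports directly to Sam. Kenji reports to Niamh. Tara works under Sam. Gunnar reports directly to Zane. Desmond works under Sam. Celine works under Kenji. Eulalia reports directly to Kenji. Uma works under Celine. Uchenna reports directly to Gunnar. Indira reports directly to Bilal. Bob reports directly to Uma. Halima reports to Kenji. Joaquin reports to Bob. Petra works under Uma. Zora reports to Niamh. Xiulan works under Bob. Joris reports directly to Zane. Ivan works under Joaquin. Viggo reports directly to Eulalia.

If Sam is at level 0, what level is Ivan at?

7

Chain from Ivan up to Sam: Ivan → Joaquin → Bob → Uma → Celine → Kenji → Niamh → Sam. That is 7 steps up, so Ivan is 7 levels below Sam.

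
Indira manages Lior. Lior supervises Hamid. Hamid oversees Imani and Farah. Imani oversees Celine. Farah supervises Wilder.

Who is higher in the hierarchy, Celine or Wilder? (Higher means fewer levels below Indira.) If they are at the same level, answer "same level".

same level

Both Celine and Wilder are 4 levels below Indira.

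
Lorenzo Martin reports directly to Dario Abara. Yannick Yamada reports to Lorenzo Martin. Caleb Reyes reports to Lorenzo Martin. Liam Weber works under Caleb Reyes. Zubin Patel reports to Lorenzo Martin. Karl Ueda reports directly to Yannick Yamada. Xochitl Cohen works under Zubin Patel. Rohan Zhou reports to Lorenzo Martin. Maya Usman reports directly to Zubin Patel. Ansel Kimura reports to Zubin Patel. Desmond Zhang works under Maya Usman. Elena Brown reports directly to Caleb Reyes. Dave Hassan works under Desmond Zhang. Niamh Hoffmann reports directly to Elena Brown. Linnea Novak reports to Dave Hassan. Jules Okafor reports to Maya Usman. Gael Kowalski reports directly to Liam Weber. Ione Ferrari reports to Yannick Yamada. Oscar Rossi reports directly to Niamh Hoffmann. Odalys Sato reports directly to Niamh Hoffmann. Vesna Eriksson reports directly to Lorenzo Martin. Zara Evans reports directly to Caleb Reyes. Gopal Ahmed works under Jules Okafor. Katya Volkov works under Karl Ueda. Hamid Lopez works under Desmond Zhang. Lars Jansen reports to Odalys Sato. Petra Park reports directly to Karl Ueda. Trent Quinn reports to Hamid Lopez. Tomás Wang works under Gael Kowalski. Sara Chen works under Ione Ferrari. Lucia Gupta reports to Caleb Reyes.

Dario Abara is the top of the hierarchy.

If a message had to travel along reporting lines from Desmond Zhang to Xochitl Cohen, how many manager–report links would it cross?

3

Desmond Zhang is 2 levels below Zubin Patel, and Xochitl Cohen is 1 level below Zubin Patel (their lowest common manager). The shortest path runs up from Desmond Zhang to Zubin Patel and back down to Xochitl Cohen: 2 + 1 = 3 links.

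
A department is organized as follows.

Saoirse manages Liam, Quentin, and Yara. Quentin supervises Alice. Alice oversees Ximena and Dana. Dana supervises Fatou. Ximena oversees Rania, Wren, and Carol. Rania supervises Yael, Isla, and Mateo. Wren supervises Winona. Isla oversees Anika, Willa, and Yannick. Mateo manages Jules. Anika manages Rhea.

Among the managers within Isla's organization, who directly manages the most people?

Isla

Direct-report counts within Isla's organization: Isla has 3; Anika has 1. The largest is 3, held by Isla.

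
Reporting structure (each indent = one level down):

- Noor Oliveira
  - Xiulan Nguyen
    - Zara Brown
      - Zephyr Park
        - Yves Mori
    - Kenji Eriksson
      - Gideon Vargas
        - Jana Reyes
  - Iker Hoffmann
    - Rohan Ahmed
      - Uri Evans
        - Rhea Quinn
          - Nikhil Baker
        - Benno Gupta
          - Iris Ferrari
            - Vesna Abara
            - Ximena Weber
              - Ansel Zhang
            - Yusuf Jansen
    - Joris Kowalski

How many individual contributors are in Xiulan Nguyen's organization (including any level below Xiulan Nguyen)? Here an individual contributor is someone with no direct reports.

2

The people in Xiulan Nguyen's organization with no one reporting to them are Jana Reyes, Yves Mori. That is 2.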